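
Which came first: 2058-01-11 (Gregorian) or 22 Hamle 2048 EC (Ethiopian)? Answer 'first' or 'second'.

second

Converting both to JDN: 2472740 vs 2472209; the smaller is the second.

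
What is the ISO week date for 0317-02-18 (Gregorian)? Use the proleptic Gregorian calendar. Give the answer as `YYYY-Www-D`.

0317-W07-7

The weekday is Sunday (ISO weekday 7).
That Sunday belongs to ISO week 7 of ISO year 317.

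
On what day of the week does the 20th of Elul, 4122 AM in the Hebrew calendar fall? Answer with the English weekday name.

Equivalently 29 August 362 Gregorian, JDN 1853518.
JDN 1853518 mod 7 = 2, and JDN 0 was a Monday, so this is a Wednesday.

Wednesday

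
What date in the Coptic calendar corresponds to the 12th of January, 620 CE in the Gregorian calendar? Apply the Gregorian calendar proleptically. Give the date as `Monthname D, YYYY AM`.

Tobi 13, 336 AM

Julian Day Number of the source date = 1947521.
Converting JDN 1947521 to the Coptic calendar gives 13 Tobi 336 AM.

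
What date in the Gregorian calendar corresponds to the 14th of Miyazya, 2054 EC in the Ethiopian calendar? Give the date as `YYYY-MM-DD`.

Julian Day Number of the source date = 2474302.
Converting JDN 2474302 to the Gregorian calendar gives 22 April 2062 CE.

2062-04-22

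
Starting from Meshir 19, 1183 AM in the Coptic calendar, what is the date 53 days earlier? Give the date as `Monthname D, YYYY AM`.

Koiak 26, 1183 AM

The starting date is JDN 2256923; 2256923 − 53 = 2256870.
JDN 2256870 corresponds to Koiak 26, 1183 AM.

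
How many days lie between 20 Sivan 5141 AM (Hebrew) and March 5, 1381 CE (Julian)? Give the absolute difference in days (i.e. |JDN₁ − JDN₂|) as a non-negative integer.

First date → JDN 2225631; second date → JDN 2225532.
The interval is |2225631 − 2225532| = 99 days.

99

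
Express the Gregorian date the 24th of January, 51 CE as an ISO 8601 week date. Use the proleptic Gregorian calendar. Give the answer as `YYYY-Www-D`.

0051-W04-2

The weekday is Tuesday (ISO weekday 2).
That Tuesday belongs to ISO week 4 of ISO year 51.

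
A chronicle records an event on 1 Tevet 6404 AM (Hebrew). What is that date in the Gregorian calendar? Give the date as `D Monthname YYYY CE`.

3 January 2644 CE

Both dates share Julian Day Number 2686763; in the Gregorian calendar that is 3 January 2644 CE.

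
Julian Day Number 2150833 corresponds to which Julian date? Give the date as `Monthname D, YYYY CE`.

The proleptic Gregorian equivalent of JDN 2150833 is 5 September 1176.
In the Julian calendar that day is August 29, 1176 CE.

August 29, 1176 CE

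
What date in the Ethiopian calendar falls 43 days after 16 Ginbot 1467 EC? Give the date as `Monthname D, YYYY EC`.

The starting date is JDN 2259932; 2259932 + 43 = 2259975.
JDN 2259975 corresponds to Sene 29, 1467 EC.

Sene 29, 1467 EC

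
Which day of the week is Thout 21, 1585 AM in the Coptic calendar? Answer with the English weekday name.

Wednesday

In the Gregorian calendar this is 30 September 1868 (JDN 2403606).
JDN 2403606 mod 7 = 2, and JDN 0 was a Monday, so this is a Wednesday.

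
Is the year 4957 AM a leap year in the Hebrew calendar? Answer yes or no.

yes

Hebrew year 4957 is year 17 of its 19-year Metonic cycle; leap years are at positions 3, 6, 8, 11, 14, 17, 19, so it is a leap year (13 months).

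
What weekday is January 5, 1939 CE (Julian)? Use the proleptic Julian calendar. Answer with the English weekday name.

Wednesday

In the Gregorian calendar this is 18 January 1939 (JDN 2429282).
2429282 ≡ 2 (mod 7); counting from Monday = 0 gives Wednesday.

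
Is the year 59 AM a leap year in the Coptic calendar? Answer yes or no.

yes

59 mod 4 = 3; in the Coptic calendar a year is leap when year mod 4 = 3, so it is a leap year.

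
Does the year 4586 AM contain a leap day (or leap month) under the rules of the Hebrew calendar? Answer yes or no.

Hebrew year 4586 is year 7 of its 19-year Metonic cycle; leap years are at positions 3, 6, 8, 11, 14, 17, 19, so it is a common year (12 months).

no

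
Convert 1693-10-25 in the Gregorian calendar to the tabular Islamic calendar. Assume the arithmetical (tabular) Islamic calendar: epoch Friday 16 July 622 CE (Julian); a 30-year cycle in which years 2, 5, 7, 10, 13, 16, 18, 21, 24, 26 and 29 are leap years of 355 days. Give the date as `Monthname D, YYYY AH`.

Both dates share Julian Day Number 2339714; in the tabular Islamic calendar that is 24 Safar 1105 AH.

Safar 24, 1105 AH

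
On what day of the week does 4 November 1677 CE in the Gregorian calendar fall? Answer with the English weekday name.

Since JDN mod 7 = 3 (0 = Monday), the day is Thursday.

Thursday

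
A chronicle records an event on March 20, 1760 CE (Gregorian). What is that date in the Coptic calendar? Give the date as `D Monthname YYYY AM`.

Both dates share Julian Day Number 2363966; in the Coptic calendar that is 13 Paremhat 1476 AM.

13 Paremhat 1476 AM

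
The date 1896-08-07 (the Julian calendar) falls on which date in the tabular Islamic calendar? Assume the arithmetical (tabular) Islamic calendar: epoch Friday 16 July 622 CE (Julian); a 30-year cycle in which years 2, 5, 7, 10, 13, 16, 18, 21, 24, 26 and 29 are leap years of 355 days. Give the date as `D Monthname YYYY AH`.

Both dates share Julian Day Number 2413791; in the tabular Islamic calendar that is 10 Rabi' al-Awwal 1314 AH.

10 Rabi' al-Awwal 1314 AH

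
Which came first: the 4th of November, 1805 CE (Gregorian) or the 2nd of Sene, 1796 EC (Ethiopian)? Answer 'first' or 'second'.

First date → JDN 2380630; second date → JDN 2380116.
JDN 2380116 < JDN 2380630, so the second date is earlier.

second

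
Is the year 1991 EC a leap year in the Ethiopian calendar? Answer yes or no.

1991 mod 4 = 3; in the Ethiopian calendar a year is leap when year mod 4 = 3, so it is a leap year.

yes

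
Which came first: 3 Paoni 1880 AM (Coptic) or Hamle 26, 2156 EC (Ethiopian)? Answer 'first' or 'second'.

First date → JDN 2511607; second date → JDN 2511660.
JDN 2511607 < JDN 2511660, so the first date is earlier.

first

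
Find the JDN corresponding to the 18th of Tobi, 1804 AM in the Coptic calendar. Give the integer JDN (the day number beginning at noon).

2483713

Equivalently 27 January 2088 (Gregorian).
JDN 2400001 is 17 November 1858 CE (Gregorian), MJD 0; the target day is +83712 days from there, so JDN = 2483713.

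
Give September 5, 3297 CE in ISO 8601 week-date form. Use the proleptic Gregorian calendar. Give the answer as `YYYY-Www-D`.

The weekday is Thursday (ISO weekday 4).
That Thursday belongs to ISO week 36 of ISO year 3297.

3297-W36-4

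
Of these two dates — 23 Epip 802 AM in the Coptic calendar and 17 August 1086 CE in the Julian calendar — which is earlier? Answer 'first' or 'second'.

Converting both to JDN: 2117917 vs 2117948; the smaller is the first.

first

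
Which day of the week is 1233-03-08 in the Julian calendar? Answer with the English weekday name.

This is JDN 2171478 (15 March 1233 Gregorian).
2171478 ≡ 1 (mod 7); counting from Monday = 0 gives Tuesday.

Tuesday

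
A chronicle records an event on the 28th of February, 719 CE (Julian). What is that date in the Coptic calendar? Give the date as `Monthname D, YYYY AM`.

The source date corresponds to 4 March 719 in the proleptic Gregorian calendar (JDN 1983731).
That day falls on 4 Paremhat 435 AM in the Coptic calendar.

Paremhat 4, 435 AM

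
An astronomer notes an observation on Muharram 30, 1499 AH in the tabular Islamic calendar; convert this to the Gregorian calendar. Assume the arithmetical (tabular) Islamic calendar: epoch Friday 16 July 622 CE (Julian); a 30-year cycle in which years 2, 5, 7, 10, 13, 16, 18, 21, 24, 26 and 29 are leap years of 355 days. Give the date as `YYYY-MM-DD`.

Both dates share Julian Day Number 2479310; in the Gregorian calendar that is 7 January 2076 CE.

2076-01-07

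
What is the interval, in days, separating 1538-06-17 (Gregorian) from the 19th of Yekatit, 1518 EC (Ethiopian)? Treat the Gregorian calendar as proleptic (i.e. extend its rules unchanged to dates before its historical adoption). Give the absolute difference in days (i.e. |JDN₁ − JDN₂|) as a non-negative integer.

JDN of the first date = 2282970.
JDN of the second date = 2278473.
|2278473 − 2282970| = 4497.

4497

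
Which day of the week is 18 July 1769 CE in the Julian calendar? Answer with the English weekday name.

Saturday

This is JDN 2367384 (29 July 1769 Gregorian).
JDN 2367384 mod 7 = 5, and JDN 0 was a Monday, so this is a Saturday.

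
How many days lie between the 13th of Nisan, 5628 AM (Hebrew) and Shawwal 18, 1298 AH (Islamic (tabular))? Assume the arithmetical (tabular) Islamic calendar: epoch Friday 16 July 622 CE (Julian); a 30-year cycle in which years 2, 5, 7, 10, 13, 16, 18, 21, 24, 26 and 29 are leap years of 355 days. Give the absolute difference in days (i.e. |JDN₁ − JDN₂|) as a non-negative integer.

4909

First date → JDN 2403428; second date → JDN 2408337.
The interval is |2403428 − 2408337| = 4909 days.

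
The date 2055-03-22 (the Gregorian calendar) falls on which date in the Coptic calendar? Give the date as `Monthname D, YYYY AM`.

Paremhat 13, 1771 AM

Both dates share Julian Day Number 2471714; in the Coptic calendar that is 13 Paremhat 1771 AM.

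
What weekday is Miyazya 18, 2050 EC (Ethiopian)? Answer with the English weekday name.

This is JDN 2472845 (26 April 2058 Gregorian).
Since JDN mod 7 = 4 (0 = Monday), the day is Friday.

Friday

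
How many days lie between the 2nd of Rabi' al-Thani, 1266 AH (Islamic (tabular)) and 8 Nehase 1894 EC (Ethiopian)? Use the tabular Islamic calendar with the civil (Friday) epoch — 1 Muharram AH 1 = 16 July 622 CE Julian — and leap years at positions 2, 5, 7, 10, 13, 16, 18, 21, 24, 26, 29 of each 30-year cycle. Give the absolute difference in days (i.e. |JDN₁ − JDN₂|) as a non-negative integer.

First date → JDN 2396804; second date → JDN 2415976.
The interval is |2396804 − 2415976| = 19172 days.

19172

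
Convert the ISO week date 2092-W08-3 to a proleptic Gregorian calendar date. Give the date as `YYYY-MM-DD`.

ISO week 1 of 2092 is the week containing the first Thursday of 2092.
Week 8, day 3 (Wednesday) lands on 2092-02-20.

2092-02-20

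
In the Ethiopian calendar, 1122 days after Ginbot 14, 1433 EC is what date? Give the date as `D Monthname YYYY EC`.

10 Sene 1436 EC

JDN of Ginbot 14, 1433 EC = 2247512.
2247512 + 1122 = 2248634.
JDN 2248634 in the Ethiopian calendar is 10 Sene 1436 EC.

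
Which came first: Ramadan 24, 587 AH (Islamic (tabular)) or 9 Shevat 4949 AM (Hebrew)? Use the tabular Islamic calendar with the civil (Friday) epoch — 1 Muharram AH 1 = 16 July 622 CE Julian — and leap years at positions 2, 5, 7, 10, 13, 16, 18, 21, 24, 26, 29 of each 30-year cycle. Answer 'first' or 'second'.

second

Converting both to JDN: 2156358 vs 2155369; the smaller is the second.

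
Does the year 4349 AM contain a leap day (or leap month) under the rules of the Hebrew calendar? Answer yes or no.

yes

Hebrew year 4349 is year 17 of its 19-year Metonic cycle; leap years are at positions 3, 6, 8, 11, 14, 17, 19, so it is a leap year (13 months).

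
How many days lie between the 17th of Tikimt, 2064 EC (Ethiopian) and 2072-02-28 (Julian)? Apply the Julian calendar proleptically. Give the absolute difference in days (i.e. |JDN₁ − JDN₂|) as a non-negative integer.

136

First date → JDN 2477778; second date → JDN 2477914.
The interval is |2477778 − 2477914| = 136 days.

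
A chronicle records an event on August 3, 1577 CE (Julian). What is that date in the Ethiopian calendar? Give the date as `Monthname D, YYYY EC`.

Nehase 10, 1569 EC

The source date corresponds to 13 August 1577 in the proleptic Gregorian calendar (JDN 2297272).
That day falls on 10 Nehase 1569 EC in the Ethiopian calendar.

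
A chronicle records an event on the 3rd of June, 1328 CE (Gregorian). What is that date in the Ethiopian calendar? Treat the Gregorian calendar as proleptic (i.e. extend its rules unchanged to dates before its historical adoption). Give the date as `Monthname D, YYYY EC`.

Sene 1, 1320 EC

Julian Day Number of the source date = 2206256.
Converting JDN 2206256 to the Ethiopian calendar gives 1 Sene 1320 EC.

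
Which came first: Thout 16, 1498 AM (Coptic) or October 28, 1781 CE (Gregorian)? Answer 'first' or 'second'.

first

Converting both to JDN: 2371824 vs 2371858; the smaller is the first.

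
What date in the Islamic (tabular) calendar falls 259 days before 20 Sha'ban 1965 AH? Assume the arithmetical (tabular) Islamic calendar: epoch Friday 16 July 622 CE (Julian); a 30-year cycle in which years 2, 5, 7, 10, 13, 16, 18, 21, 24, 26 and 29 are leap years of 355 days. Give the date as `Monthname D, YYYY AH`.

Dhu al-Qa'dah 27, 1964 AH

The starting date is JDN 2644642; 2644642 − 259 = 2644383.
JDN 2644383 corresponds to Dhu al-Qa'dah 27, 1964 AH.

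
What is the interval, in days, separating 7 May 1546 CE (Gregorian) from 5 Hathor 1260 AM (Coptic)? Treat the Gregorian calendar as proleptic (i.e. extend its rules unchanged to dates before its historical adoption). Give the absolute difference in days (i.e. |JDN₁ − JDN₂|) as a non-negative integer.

907

JDN of the first date = 2285851.
JDN of the second date = 2284944.
|2284944 − 2285851| = 907.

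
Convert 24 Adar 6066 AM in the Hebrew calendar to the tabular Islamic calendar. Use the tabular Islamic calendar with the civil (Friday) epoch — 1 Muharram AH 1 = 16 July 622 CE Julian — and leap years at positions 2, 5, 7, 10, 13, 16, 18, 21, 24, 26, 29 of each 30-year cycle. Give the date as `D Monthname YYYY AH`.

24 Rabi' al-Thani 1736 AH

The source date corresponds to 11 March 2306 in the Gregorian calendar (JDN 2563378).
That day falls on 24 Rabi' al-Thani 1736 AH in the tabular Islamic calendar.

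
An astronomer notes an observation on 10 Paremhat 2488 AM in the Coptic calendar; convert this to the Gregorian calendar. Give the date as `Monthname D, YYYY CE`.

March 25, 2772 CE

Both dates share Julian Day Number 2733596; in the Gregorian calendar that is 25 March 2772 CE.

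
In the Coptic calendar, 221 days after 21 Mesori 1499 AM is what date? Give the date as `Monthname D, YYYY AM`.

Paremhat 26, 1500 AM

JDN of 21 Mesori 1499 AM = 2372524.
2372524 + 221 = 2372745.
JDN 2372745 in the Coptic calendar is Paremhat 26, 1500 AM.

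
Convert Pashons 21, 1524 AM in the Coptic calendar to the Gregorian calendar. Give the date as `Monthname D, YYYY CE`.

May 28, 1808 CE

Both dates share Julian Day Number 2381566; in the Gregorian calendar that is 28 May 1808 CE.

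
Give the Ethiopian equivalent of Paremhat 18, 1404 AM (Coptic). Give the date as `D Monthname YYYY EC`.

18 Megabit 1680 EC

Both dates share Julian Day Number 2337673; in the Ethiopian calendar that is 18 Megabit 1680 EC.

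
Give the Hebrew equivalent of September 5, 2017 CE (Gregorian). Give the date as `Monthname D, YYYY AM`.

Julian Day Number of the source date = 2458002.
Converting JDN 2458002 to the Hebrew calendar gives 14 Elul 5777 AM.

Elul 14, 5777 AM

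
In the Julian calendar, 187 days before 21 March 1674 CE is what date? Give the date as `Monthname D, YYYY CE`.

The starting date is JDN 2332566; 2332566 − 187 = 2332379.
JDN 2332379 corresponds to September 15, 1673 CE.

September 15, 1673 CE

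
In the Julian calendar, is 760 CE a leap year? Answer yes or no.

760 mod 4 = 0, so it is a leap year in the Julian calendar.

yes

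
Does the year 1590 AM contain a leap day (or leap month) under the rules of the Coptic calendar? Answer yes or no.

no

1590 mod 4 = 2; in the Coptic calendar a year is leap when year mod 4 = 3, so it is a common year.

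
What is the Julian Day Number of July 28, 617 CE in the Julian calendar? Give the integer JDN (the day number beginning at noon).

1946626

Equivalently 31 July 617 (proleptic Gregorian).
JDN 2299161 is 15 October 1582 CE (Gregorian); the target day is −352535 days from there, so JDN = 1946626.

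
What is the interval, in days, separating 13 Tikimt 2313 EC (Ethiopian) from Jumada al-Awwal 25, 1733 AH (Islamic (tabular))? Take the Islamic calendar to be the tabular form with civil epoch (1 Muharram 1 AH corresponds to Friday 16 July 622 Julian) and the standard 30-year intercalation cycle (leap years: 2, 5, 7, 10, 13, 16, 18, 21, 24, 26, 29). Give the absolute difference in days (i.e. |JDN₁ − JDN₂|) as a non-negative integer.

First date → JDN 2568721; second date → JDN 2562345.
The interval is |2568721 − 2562345| = 6376 days.

6376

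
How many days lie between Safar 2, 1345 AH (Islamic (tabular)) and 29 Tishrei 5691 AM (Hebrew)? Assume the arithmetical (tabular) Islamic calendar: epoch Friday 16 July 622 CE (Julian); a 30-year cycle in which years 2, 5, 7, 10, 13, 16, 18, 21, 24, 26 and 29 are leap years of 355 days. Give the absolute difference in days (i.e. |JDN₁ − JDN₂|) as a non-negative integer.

First date → JDN 2424740; second date → JDN 2426271.
The interval is |2424740 − 2426271| = 1531 days.

1531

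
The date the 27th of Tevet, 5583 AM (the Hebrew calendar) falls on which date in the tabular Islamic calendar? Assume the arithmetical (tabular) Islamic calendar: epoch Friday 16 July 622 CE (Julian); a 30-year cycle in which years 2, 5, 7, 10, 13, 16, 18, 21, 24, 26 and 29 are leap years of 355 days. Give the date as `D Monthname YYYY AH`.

The source date corresponds to 10 January 1823 in the Gregorian calendar (JDN 2386906).
That day falls on 26 Rabi' al-Thani 1238 AH in the tabular Islamic calendar.

26 Rabi' al-Thani 1238 AH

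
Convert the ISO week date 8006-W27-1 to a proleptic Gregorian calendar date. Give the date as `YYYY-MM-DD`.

ISO week 1 of 8006 is the week containing the first Thursday of 8006.
Week 27, day 1 (Monday) lands on 8006-07-03.

8006-07-03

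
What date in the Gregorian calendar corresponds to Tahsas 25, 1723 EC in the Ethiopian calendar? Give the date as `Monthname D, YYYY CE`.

January 1, 1731 CE

Julian Day Number of the source date = 2353295.
Converting JDN 2353295 to the Gregorian calendar gives 1 January 1731 CE.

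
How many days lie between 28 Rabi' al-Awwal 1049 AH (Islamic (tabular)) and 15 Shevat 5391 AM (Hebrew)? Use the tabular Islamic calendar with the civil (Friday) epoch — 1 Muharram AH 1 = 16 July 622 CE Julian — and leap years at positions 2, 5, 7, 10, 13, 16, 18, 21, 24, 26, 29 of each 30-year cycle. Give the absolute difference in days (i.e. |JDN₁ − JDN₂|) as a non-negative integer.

3114

JDN of the first date = 2319902.
JDN of the second date = 2316788.
|2316788 − 2319902| = 3114.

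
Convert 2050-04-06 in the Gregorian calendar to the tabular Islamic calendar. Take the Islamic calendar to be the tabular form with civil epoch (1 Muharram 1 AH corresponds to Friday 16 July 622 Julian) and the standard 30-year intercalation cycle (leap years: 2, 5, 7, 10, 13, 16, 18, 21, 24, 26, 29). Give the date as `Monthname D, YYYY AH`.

Julian Day Number of the source date = 2469903.
Converting JDN 2469903 to the tabular Islamic calendar gives 14 Rajab 1472 AH.

Rajab 14, 1472 AH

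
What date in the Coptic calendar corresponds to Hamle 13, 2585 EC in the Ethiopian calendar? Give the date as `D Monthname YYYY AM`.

13 Epip 2309 AM

Julian Day Number of the source date = 2668339.
Converting JDN 2668339 to the Coptic calendar gives 13 Epip 2309 AM.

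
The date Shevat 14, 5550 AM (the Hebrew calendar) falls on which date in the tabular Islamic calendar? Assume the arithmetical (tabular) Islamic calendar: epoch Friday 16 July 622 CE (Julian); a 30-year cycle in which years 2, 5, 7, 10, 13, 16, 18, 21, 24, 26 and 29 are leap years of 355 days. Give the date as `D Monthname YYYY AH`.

The source date corresponds to 29 January 1790 in the Gregorian calendar (JDN 2374873).
That day falls on 13 Jumada al-Awwal 1204 AH in the tabular Islamic calendar.

13 Jumada al-Awwal 1204 AH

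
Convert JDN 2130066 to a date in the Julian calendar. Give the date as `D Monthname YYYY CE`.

The proleptic Gregorian equivalent of JDN 2130066 is 28 October 1119.
In the Julian calendar that day is 21 October 1119 CE.

21 October 1119 CE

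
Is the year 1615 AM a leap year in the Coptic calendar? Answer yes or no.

1615 mod 4 = 3; in the Coptic calendar a year is leap when year mod 4 = 3, so it is a leap year.

yes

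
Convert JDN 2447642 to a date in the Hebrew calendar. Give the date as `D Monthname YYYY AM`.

The Gregorian equivalent of JDN 2447642 is 25 April 1989.
In the Hebrew calendar that day is 20 Nisan 5749 AM.

20 Nisan 5749 AM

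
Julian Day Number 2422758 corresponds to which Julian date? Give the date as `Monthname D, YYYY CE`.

JDN 2422758 is 9 March 1921 in the Gregorian calendar.
In the Julian calendar that day is February 24, 1921 CE.

February 24, 1921 CE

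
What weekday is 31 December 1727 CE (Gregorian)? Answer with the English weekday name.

Wednesday

JDN 2352198 mod 7 = 2, and JDN 0 was a Monday, so this is a Wednesday.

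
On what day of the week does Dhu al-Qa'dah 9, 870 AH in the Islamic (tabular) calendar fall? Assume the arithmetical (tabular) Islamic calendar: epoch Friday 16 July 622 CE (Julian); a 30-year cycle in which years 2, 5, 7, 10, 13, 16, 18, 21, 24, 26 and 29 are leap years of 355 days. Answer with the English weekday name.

Monday

This is JDN 2256688 (2 July 1466 Gregorian).
Since JDN mod 7 = 0 (0 = Monday), the day is Monday.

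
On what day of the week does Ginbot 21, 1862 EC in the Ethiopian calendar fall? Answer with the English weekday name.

This is JDN 2404211 (28 May 1870 Gregorian).
2404211 ≡ 5 (mod 7); counting from Monday = 0 gives Saturday.

Saturday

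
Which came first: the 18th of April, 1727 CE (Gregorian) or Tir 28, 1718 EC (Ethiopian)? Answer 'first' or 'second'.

First date → JDN 2351941; second date → JDN 2351502.
JDN 2351502 < JDN 2351941, so the second date is earlier.

second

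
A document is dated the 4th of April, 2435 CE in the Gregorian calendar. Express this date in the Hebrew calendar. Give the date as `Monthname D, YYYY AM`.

Both dates share Julian Day Number 2610519; in the Hebrew calendar that is 5 Nisan 6195 AM.

Nisan 5, 6195 AM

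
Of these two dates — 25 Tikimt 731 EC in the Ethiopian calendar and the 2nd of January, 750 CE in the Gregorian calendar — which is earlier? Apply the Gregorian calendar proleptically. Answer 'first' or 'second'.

First date → JDN 1990907; second date → JDN 1994993.
JDN 1990907 < JDN 1994993, so the first date is earlier.

first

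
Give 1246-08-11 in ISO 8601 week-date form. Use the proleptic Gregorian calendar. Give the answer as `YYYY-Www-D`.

The weekday is Saturday (ISO weekday 6).
That Saturday belongs to ISO week 32 of ISO year 1246.

1246-W32-6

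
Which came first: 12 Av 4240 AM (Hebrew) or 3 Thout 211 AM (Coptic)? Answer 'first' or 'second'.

First date → JDN 1896593; second date → JDN 1901734.
JDN 1896593 < JDN 1901734, so the first date is earlier.

first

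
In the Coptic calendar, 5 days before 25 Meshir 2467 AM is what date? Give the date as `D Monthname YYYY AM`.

20 Meshir 2467 AM

Counting 5 days back from JDN 2725910 reaches JDN 2725905, which is 20 Meshir 2467 AM.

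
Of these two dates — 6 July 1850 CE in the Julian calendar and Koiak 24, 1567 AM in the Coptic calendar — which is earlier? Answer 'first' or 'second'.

The two dates have Julian Day Numbers 2396957 and 2397124 respectively.
Since 2396957 < 2397124, the first date comes first.

first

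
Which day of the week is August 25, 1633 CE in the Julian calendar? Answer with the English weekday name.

Sunday

This is JDN 2317748 (4 September 1633 Gregorian).
2317748 ≡ 6 (mod 7); counting from Monday = 0 gives Sunday.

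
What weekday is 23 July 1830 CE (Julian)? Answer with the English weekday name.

Equivalently 4 August 1830 Gregorian, JDN 2389669.
2389669 ≡ 2 (mod 7); counting from Monday = 0 gives Wednesday.

Wednesday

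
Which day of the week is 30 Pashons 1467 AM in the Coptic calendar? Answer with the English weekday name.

In the Gregorian calendar this is 5 June 1751 (JDN 2360755).
JDN 2360755 mod 7 = 5, and JDN 0 was a Monday, so this is a Saturday.

Saturday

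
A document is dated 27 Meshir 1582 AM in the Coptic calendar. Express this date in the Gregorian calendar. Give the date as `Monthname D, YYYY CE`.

Julian Day Number of the source date = 2402666.
Converting JDN 2402666 to the Gregorian calendar gives 5 March 1866 CE.

March 5, 1866 CE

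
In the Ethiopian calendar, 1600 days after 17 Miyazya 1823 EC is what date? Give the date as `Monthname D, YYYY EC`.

Pagume 6, 1827 EC

Counting 1600 days forward from JDN 2389932 reaches JDN 2391532, which is Pagume 6, 1827 EC.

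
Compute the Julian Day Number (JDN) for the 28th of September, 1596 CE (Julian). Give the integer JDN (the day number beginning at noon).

2304268

Equivalently 8 October 1596 (Gregorian).
JDN 2451545 is 1 January 2000 CE (Gregorian); the target day is −147277 days from there, so JDN = 2304268.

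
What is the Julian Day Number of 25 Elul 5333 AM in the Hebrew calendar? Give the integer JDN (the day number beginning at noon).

2295832

Equivalently 3 September 1573 (proleptic Gregorian).
JDN 2451545 is 1 January 2000 CE (Gregorian); the target day is −155713 days from there, so JDN = 2295832.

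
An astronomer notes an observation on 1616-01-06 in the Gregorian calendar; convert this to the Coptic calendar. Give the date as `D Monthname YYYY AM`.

Both dates share Julian Day Number 2311297; in the Coptic calendar that is 30 Koiak 1332 AM.

30 Koiak 1332 AM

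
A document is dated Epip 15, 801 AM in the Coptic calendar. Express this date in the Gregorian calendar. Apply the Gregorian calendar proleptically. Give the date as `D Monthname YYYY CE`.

15 July 1085 CE

Julian Day Number of the source date = 2117544.
Converting JDN 2117544 to the Gregorian calendar gives 15 July 1085 CE.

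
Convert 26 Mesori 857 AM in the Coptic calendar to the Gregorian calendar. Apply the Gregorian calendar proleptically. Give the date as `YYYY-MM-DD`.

Julian Day Number of the source date = 2138039.
Converting JDN 2138039 to the Gregorian calendar gives 26 August 1141 CE.

1141-08-26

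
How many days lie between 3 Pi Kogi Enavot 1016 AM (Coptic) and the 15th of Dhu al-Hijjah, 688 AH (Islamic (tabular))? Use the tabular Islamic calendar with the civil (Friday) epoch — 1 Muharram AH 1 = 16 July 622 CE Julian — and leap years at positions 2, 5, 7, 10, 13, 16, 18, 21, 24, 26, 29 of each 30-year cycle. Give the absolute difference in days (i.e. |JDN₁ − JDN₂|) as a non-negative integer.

3892

JDN of the first date = 2196121.
JDN of the second date = 2192229.
|2192229 − 2196121| = 3892.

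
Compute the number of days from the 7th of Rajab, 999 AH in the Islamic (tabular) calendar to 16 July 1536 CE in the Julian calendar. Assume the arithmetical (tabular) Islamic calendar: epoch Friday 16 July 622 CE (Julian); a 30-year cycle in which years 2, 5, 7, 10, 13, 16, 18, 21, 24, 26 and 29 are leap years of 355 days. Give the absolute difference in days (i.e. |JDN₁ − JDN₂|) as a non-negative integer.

First date → JDN 2302281; second date → JDN 2282279.
The interval is |2302281 − 2282279| = 20002 days.

20002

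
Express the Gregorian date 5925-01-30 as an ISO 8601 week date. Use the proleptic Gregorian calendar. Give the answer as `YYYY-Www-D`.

5925-W05-5

The weekday is Friday (ISO weekday 5).
That Friday belongs to ISO week 5 of ISO year 5925.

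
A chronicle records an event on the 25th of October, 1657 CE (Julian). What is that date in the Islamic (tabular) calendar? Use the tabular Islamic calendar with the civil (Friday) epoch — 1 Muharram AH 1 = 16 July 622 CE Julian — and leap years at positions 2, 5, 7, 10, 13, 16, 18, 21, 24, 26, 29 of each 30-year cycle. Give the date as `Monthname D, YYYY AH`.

Julian Day Number of the source date = 2326575.
Converting JDN 2326575 to the tabular Islamic calendar gives 27 Muharram 1068 AH.

Muharram 27, 1068 AH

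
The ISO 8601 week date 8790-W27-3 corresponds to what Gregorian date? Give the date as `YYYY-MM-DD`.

8790-07-04

ISO week 1 of 8790 is the week containing the first Thursday of 8790.
Week 27, day 3 (Wednesday) lands on 8790-07-04.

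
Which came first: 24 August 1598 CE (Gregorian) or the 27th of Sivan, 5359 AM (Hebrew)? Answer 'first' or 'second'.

first

The two dates have Julian Day Numbers 2304953 and 2305253 respectively.
Since 2304953 < 2305253, the first date comes first.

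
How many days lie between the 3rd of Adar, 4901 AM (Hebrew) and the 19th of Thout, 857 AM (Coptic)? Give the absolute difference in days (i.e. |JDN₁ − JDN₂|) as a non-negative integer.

149

JDN of the first date = 2137851.
JDN of the second date = 2137702.
|2137702 − 2137851| = 149.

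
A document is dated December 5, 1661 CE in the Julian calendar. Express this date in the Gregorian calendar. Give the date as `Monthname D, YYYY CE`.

At this point the Julian calendar is 10 days behind the Gregorian.
5 December 1661 Julian + 10 days → 15 December 1661 Gregorian.

December 15, 1661 CE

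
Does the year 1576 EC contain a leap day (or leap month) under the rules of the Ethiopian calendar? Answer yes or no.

1576 mod 4 = 0; in the Ethiopian calendar a year is leap when year mod 4 = 3, so it is a common year.

no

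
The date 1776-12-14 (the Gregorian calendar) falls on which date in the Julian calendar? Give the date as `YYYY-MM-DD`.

At this point the Julian calendar is 11 days behind the Gregorian.
14 December 1776 Gregorian − 11 days → 3 December 1776 Julian.

1776-12-03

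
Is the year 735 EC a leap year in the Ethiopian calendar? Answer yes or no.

735 mod 4 = 3; in the Ethiopian calendar a year is leap when year mod 4 = 3, so it is a leap year.

yes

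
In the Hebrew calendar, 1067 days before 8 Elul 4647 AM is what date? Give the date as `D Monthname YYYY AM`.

4 Tishrei 4645 AM

JDN of 8 Elul 4647 AM = 2045276.
2045276 − 1067 = 2044209.
JDN 2044209 in the Hebrew calendar is 4 Tishrei 4645 AM.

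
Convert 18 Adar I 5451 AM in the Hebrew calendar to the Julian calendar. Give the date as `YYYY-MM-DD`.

Both dates share Julian Day Number 2338733; in the Julian calendar that is 7 February 1691 CE.

1691-02-07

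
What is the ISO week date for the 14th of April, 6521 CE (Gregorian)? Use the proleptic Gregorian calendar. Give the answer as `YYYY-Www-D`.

The weekday is Monday (ISO weekday 1).
That Monday belongs to ISO week 16 of ISO year 6521.

6521-W16-1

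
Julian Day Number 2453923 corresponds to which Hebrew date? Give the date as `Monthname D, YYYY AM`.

JDN 2453923 is 6 July 2006 in the Gregorian calendar.
In the Hebrew calendar that day is Tammuz 10, 5766 AM.

Tammuz 10, 5766 AM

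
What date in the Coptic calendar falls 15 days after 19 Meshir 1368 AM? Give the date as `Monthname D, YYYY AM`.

Paremhat 4, 1368 AM

The starting date is JDN 2324495; 2324495 + 15 = 2324510.
JDN 2324510 corresponds to Paremhat 4, 1368 AM.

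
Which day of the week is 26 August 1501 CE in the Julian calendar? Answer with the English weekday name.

Thursday

Equivalently 5 September 1501 Gregorian, JDN 2269536.
2269536 ≡ 3 (mod 7); counting from Monday = 0 gives Thursday.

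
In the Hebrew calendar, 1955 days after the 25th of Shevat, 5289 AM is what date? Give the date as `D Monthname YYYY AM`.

The starting date is JDN 2279560; 2279560 + 1955 = 2281515.
JDN 2281515 corresponds to 30 Sivan 5294 AM.

30 Sivan 5294 AM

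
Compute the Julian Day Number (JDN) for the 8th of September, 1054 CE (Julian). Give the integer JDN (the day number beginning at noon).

2106282

Equivalently 14 September 1054 (proleptic Gregorian).
JDN 2451545 is 1 January 2000 CE (Gregorian); the target day is −345263 days from there, so JDN = 2106282.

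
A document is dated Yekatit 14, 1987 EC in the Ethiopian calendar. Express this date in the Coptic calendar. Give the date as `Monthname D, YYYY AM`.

The source date corresponds to 21 February 1995 in the Gregorian calendar (JDN 2449770).
That day falls on 14 Meshir 1711 AM in the Coptic calendar.

Meshir 14, 1711 AM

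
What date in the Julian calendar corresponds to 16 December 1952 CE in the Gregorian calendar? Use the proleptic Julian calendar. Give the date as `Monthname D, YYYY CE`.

The Julian–Gregorian offset here is 13 days (Julian trailing).
16 December 1952 Gregorian − 13 days → 3 December 1952 Julian.

December 3, 1952 CE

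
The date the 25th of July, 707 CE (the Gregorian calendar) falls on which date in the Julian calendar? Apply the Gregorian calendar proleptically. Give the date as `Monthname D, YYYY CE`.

The Julian–Gregorian offset here is 4 days (Julian trailing).
25 July 707 Gregorian − 4 days → 21 July 707 Julian.

July 21, 707 CE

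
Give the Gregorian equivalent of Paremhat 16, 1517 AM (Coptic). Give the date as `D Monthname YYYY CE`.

24 March 1801 CE

Julian Day Number of the source date = 2378944.
Converting JDN 2378944 to the Gregorian calendar gives 24 March 1801 CE.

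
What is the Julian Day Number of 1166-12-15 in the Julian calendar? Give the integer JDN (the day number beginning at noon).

Equivalently 22 December 1166 (proleptic Gregorian).
JDN 2299161 is 15 October 1582 CE (Gregorian); the target day is −151873 days from there, so JDN = 2147288.

2147288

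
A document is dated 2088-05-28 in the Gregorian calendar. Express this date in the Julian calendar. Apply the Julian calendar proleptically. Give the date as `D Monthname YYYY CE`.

The Julian–Gregorian offset here is 13 days (Julian trailing).
28 May 2088 Gregorian − 13 days → 15 May 2088 Julian.

15 May 2088 CE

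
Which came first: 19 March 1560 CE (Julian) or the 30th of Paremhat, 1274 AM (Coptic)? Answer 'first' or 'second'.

Converting both to JDN: 2290926 vs 2290202; the smaller is the second.

second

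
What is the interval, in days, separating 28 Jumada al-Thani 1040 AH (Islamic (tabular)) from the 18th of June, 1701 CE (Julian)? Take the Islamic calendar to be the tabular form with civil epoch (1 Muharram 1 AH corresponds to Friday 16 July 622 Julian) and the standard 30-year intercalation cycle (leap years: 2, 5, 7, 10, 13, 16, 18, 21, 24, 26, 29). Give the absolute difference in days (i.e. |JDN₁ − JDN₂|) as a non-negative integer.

JDN of the first date = 2316802.
JDN of the second date = 2342517.
|2342517 − 2316802| = 25715.

25715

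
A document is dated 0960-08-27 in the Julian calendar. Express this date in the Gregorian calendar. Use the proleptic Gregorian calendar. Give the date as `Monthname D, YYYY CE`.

For dates in this range the Gregorian date is 5 days ahead of the Julian.
27 August 960 Julian + 5 days → 1 September 960 Gregorian.

September 1, 960 CE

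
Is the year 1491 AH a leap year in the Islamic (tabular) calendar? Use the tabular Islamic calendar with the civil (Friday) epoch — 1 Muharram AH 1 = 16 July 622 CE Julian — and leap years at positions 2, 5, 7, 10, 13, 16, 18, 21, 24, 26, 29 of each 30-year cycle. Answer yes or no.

Year 1491 AH is year 21 of its 30-year cycle; leap positions are 2, 5, 7, 10, 13, 16, 18, 21, 24, 26, 29, so it is a leap year (355 days).

yes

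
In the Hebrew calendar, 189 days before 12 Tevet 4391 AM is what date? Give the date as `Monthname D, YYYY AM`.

Sivan 30, 4390 AM

JDN of 12 Tevet 4391 AM = 1951521.
1951521 − 189 = 1951332.
JDN 1951332 in the Hebrew calendar is Sivan 30, 4390 AM.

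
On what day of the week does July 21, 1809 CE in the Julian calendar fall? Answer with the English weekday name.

Wednesday

In the Gregorian calendar this is 2 August 1809 (JDN 2381997).
JDN 2381997 mod 7 = 2, and JDN 0 was a Monday, so this is a Wednesday.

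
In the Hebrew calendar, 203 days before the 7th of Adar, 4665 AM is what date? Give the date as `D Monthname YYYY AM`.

The starting date is JDN 2051654; 2051654 − 203 = 2051451.
JDN 2051451 corresponds to 11 Av 4664 AM.

11 Av 4664 AM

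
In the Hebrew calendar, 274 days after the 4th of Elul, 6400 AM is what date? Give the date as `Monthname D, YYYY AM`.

Iyar 12, 6401 AM

Counting 274 days forward from JDN 2685525 reaches JDN 2685799, which is Iyar 12, 6401 AM.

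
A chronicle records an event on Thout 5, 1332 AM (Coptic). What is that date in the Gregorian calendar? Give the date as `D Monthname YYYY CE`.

Julian Day Number of the source date = 2311182.
Converting JDN 2311182 to the Gregorian calendar gives 13 September 1615 CE.

13 September 1615 CE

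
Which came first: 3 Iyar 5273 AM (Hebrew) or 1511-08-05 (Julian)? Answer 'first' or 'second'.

Converting both to JDN: 2273780 vs 2273167; the smaller is the second.

second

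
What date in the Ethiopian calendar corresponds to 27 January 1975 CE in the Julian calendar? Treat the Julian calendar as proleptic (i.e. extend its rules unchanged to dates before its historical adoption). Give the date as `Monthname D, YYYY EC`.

Yekatit 2, 1967 EC

The source date corresponds to 9 February 1975 in the Gregorian calendar (JDN 2442453).
That day falls on 2 Yekatit 1967 EC in the Ethiopian calendar.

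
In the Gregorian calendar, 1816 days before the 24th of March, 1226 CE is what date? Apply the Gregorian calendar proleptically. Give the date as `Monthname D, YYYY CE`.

April 3, 1221 CE

Counting 1816 days back from JDN 2168930 reaches JDN 2167114, which is April 3, 1221 CE.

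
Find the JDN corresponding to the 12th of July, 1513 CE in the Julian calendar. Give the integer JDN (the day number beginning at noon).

2273874

Equivalently 22 July 1513 (proleptic Gregorian).
JDN 2299161 is 15 October 1582 CE (Gregorian); the target day is −25287 days from there, so JDN = 2273874.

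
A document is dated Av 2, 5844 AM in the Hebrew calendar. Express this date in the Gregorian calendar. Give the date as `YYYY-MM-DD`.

2084-08-03

Both dates share Julian Day Number 2482441; in the Gregorian calendar that is 3 August 2084 CE.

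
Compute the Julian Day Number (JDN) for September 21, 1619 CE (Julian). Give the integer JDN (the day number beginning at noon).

2312661

Equivalently 1 October 1619 (Gregorian).
JDN 2451545 is 1 January 2000 CE (Gregorian); the target day is −138884 days from there, so JDN = 2312661.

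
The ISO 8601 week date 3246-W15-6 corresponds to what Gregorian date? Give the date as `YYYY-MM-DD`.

3246-04-14

ISO week 1 of 3246 is the week containing the first Thursday of 3246.
Week 15, day 6 (Saturday) lands on 3246-04-14.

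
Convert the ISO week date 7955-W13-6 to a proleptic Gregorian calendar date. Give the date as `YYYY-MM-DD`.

ISO week 1 of 7955 is the week containing the first Thursday of 7955.
Week 13, day 6 (Saturday) lands on 7955-04-02.

7955-04-02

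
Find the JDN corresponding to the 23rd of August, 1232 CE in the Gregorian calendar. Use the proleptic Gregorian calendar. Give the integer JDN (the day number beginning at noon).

JDN 2299161 is 15 October 1582 CE (Gregorian); the target day is −127887 days from there, so JDN = 2171274.

2171274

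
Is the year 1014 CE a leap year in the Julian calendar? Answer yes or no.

no

1014 mod 4 = 2, so it is a common year in the Julian calendar.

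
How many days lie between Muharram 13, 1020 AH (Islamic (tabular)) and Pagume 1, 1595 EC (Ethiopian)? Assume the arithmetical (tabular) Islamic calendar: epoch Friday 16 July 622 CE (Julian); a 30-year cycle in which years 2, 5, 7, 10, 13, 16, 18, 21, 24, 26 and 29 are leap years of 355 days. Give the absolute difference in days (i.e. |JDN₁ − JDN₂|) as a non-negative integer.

First date → JDN 2309552; second date → JDN 2306789.
The interval is |2309552 − 2306789| = 2763 days.

2763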